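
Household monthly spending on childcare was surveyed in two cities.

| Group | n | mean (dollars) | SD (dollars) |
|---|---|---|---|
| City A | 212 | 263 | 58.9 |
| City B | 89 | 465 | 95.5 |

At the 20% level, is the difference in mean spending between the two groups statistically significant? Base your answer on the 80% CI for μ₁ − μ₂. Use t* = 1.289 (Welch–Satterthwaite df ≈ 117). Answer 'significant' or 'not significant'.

significant

SE₁ = s₁/√n₁ = 58.9/√212 = 4.0453; SE₂ = 95.5/√89 = 10.1230.
Independent samples, unequal variances: SE_diff = √(SE₁² + SE₂²) = √(16.36445209 + 102.475129) = 10.9014.
t* = 1.289, so margin of error = 1.289 × 10.9014 = 14.0519.
Difference in means = 263 − 465 = -202.0000.
-202.0000 ± 14.0519 → (-216.0519, -187.9481).
The interval (-216.0519, -187.9481) does not contain 0, so the difference is significant.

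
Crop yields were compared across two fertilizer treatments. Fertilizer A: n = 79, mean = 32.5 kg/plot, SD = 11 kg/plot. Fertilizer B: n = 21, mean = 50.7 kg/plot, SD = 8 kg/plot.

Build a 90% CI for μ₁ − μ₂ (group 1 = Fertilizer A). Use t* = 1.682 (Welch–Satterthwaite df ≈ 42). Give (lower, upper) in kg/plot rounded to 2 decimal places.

SE₁ = s₁/√n₁ = 11/√79 = 1.2376; SE₂ = 8/√21 = 1.7457.
Independent samples, unequal variances: SE_diff = √(SE₁² + SE₂²) = √(1.53165376 + 3.04746849) = 2.1399.
t* = 1.682, so margin of error = 1.682 × 2.1399 = 3.5993.
Difference in means = 32.5 − 50.7 = -18.2000.
-18.2000 ± 3.5993 → (-21.80, -14.60).

(-21.80, -14.60)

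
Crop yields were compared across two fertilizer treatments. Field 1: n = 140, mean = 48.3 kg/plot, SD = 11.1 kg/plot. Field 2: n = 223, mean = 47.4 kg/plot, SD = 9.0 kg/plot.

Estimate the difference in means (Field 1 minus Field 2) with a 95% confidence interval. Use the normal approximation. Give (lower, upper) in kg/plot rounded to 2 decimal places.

(-1.29, 3.09)

SE₁ = s₁/√n₁ = 11.1/√140 = 0.9381; SE₂ = 9.0/√223 = 0.6027.
Independent samples, unequal variances: SE_diff = √(SE₁² + SE₂²) = √(0.88003161 + 0.36324729) = 1.1150.
z* = 1.960, so margin of error = 1.960 × 1.1150 = 2.1854.
Difference in means = 48.3 − 47.4 = 0.9000.
0.9000 ± 2.1854 → (-1.29, 3.09).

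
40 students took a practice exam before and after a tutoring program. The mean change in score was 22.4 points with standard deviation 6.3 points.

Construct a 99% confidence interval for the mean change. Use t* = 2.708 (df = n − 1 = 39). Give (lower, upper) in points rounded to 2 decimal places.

Paired design: SE = s_d/√n = 6.3/√40 = 0.9961.
t* = 2.708; margin of error = 2.708 × 0.9961 = 2.6974.
22.4 ± 2.6974 → (19.70, 25.10).

(19.70, 25.10)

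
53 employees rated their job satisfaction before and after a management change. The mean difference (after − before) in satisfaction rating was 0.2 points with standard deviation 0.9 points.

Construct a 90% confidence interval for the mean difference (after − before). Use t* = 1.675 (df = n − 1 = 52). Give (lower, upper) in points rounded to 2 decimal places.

(-0.01, 0.41)

Paired design: SE = s_d/√n = 0.9/√53 = 0.1236.
t* = 1.675; margin of error = 1.675 × 0.1236 = 0.2070.
0.2 ± 0.2070 → (-0.01, 0.41).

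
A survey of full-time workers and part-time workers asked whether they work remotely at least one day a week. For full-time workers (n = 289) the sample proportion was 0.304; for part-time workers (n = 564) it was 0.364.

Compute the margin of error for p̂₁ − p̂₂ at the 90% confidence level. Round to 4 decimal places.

0.0556

Each SE is √(p̂(1−p̂)/n): √(0.3040·0.6960/289) = 0.02706 and √(0.3640·0.6360/564) = 0.02026.
SE(p̂₁ − p̂₂) = √(SE₁² + SE₂²) = √(0.0007322436 + 0.0004104676) = 0.03380, since the two samples are independent.
At 90% confidence z* = 1.645; margin = 1.645 × 0.03380 = 0.05560.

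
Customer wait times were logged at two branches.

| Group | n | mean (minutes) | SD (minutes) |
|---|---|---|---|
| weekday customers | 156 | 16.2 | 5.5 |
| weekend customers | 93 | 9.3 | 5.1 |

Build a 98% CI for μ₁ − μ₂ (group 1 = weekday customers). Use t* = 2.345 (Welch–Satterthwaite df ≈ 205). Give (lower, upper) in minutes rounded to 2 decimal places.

(5.29, 8.51)

Standard errors of each mean: 5.5/√156 = 0.4404 and 5.1/√93 = 0.5288.
SE(x̄₁ − x̄₂) = √(0.4404² + 0.5288²) = 0.6882 for independent samples with unequal variances.
With t* = 2.345, the margin is 2.345 × 0.6882 = 1.6138.
x̄₁ − x̄₂ = 16.2 − 9.3 = 6.9000; the interval is 6.9000 ± 1.6138 = (5.29, 8.51).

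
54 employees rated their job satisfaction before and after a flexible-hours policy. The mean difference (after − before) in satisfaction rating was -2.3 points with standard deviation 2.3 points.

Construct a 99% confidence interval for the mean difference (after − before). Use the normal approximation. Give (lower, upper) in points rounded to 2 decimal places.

(-3.11, -1.49)

This is a matched-pairs design, so SE = s_d/√n = 2.3/√54 = 0.3130.
Margin = 2.576 × 0.3130 = 0.8063; the interval is -2.3 ± 0.8063 = (-3.11, -1.49).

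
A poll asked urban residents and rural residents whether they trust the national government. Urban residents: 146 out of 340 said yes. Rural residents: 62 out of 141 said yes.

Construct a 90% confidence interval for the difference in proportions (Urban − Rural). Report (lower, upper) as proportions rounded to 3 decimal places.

(-0.092, 0.071)

First, p̂₁ = 146/340 = 0.4294; p̂₂ = 62/141 = 0.4397.
The two standard errors are √(0.4294×0.5706/340) = 0.02684 and √(0.4397×0.5603/141) = 0.04180.
Because the samples are independent, SE_diff = √(0.02684² + 0.04180²) = 0.04968.
Using z* = 1.645 for 90%, ME = 1.645 × 0.04968 = 0.08172.
p̂₁ − p̂₂ = -0.0103; interval -0.0103 ± 0.08172 gives (-0.092, 0.071).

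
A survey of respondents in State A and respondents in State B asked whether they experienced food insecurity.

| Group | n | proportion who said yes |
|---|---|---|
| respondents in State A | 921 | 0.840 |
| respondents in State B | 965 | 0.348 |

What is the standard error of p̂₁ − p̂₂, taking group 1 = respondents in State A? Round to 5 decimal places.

SE₁ = √(p̂₁(1−p̂₁)/n₁) = √(0.8400·0.1600/921) = 0.01208; SE₂ = √(0.3480·0.6520/965) = 0.01533.
Independent samples: SE of the difference = √(SE₁² + SE₂²) = √(0.0001459264 + 0.0002350089) = 0.01952.

0.01952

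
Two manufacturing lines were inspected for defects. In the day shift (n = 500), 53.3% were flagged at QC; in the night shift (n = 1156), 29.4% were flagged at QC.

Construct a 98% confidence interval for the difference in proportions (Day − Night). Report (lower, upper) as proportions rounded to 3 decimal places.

Each SE is √(p̂(1−p̂)/n): √(0.5330·0.4670/500) = 0.02231 and √(0.2940·0.7060/1156) = 0.01340.
SE(p̂₁ − p̂₂) = √(SE₁² + SE₂²) = √(0.0004977361 + 0.00017956) = 0.02602, since the two samples are independent.
At 98% confidence z* = 2.326; margin = 2.326 × 0.02602 = 0.06052.
The difference is 0.5330 − 0.2940 = 0.2390, so the interval is 0.2390 ± 0.06052 = (0.178, 0.300).

(0.178, 0.300)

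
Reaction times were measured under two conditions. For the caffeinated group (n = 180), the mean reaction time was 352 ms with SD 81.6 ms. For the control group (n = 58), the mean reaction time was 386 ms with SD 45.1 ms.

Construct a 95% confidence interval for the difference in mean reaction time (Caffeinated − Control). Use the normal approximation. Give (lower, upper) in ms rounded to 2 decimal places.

(-50.64, -17.36)

Per-group SEs: s₁/√n₁ = 81.6/√180 = 6.0821, s₂/√n₂ = 45.1/√58 = 5.9219.
Unpooled SE of the difference: √(36.99194041 + 35.06889961) = 8.4889.
Margin of error = z* · SE = 1.960 × 8.4889 = 16.6382.
x̄₁ − x̄₂ = 352 − 386 = -34.0000.
CI: -34.0000 ± 16.6382 = (-50.64, -17.36).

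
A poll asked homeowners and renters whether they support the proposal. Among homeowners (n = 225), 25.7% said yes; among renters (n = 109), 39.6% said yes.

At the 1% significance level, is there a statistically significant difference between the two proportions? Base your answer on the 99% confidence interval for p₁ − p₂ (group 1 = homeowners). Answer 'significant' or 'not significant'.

SE₁ = √(p̂₁(1−p̂₁)/n₁) = √(0.2570·0.7430/225) = 0.02913; SE₂ = √(0.3960·0.6040/109) = 0.04684.
Independent samples: SE of the difference = √(SE₁² + SE₂²) = √(0.0008485569 + 0.0021939856) = 0.05516.
z* for 99% confidence is 2.576, so the margin of error is 2.576 × 0.05516 = 0.14209.
Point estimate p̂₁ − p̂₂ = 0.2570 − 0.3960 = -0.1390.
-0.1390 ± 0.14209 → (-0.28109, 0.00309).
The interval (-0.28109, 0.00309) contains 0, so the difference is not significant.

not significant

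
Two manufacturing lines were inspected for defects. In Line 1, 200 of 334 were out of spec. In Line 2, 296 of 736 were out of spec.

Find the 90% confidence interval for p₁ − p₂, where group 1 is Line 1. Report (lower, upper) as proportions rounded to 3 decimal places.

(0.143, 0.250)

p̂₁ = 200/334 = 0.5988 and p̂₂ = 296/736 = 0.4022.
SE₁ = √(p̂₁(1−p̂₁)/n₁) = √(0.5988·0.4012/334) = 0.02682; SE₂ = √(0.4022·0.5978/736) = 0.01807.
Independent samples: SE of the difference = √(SE₁² + SE₂²) = √(0.0007193124 + 0.0003265249) = 0.03234.
z* for 90% confidence is 1.645, so the margin of error is 1.645 × 0.03234 = 0.05320.
Point estimate p̂₁ − p̂₂ = 0.5988 − 0.4022 = 0.1966.
0.1966 ± 0.05320 → (0.143, 0.250).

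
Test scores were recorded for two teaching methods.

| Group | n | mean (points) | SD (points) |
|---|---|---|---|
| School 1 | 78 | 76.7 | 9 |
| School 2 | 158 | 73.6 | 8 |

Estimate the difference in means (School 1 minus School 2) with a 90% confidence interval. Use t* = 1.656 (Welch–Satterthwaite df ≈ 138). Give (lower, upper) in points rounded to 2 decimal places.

SE₁ = s₁/√n₁ = 9/√78 = 1.0190; SE₂ = 8/√158 = 0.6364.
Independent samples, unequal variances: SE_diff = √(SE₁² + SE₂²) = √(1.038361 + 0.40500496) = 1.2014.
t* = 1.656, so margin of error = 1.656 × 1.2014 = 1.9895.
Difference in means = 76.7 − 73.6 = 3.1000.
3.1000 ± 1.9895 → (1.11, 5.09).

(1.11, 5.09)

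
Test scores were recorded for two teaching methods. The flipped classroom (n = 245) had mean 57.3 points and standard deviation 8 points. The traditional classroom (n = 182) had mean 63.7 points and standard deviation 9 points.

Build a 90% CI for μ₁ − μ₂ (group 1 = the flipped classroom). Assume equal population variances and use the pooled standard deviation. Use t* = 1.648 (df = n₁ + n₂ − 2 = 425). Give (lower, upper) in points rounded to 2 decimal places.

Pooled variance s_p² = [244·8² + 181·9²] / (245+182−2) = 71.2400, so s_p = 8.4404.
SE_diff = s_p·√(1/n₁ + 1/n₂) = 8.4404·√(1/245 + 1/182) = 0.8260.
t* = 1.648; margin = 1.648 × 0.8260 = 1.3612.
Difference = 57.3 − 63.7 = -6.4000.
-6.4000 ± 1.3612 → (-7.76, -5.04).

(-7.76, -5.04)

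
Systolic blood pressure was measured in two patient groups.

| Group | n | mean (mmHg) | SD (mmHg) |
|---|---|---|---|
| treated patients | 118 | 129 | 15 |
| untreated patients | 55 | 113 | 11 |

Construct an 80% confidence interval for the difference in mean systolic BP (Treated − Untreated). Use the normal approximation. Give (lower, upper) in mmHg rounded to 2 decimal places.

(13.40, 18.60)

SE₁ = s₁/√n₁ = 15/√118 = 1.3809; SE₂ = 11/√55 = 1.4832.
Independent samples, unequal variances: SE_diff = √(SE₁² + SE₂²) = √(1.90688481 + 2.19988224) = 2.0265.
z* = 1.282, so margin of error = 1.282 × 2.0265 = 2.5980.
Difference in means = 129 − 113 = 16.0000.
16.0000 ± 2.5980 → (13.40, 18.60).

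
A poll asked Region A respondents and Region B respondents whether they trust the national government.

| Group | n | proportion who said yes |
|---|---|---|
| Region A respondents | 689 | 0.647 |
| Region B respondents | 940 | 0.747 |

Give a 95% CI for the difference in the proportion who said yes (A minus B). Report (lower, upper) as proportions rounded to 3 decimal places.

Each SE is √(p̂(1−p̂)/n): √(0.6470·0.3530/689) = 0.01821 and √(0.7470·0.2530/940) = 0.01418.
SE(p̂₁ − p̂₂) = √(SE₁² + SE₂²) = √(0.0003316041 + 0.0002010724) = 0.02308, since the two samples are independent.
At 95% confidence z* = 1.960; margin = 1.960 × 0.02308 = 0.04524.
The difference is 0.6470 − 0.7470 = -0.1000, so the interval is -0.1000 ± 0.04524 = (-0.145, -0.055).

(-0.145, -0.055)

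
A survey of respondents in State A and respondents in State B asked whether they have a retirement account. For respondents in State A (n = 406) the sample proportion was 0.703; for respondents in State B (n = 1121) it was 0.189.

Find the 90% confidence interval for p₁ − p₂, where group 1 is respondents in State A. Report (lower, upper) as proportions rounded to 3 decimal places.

SE₁ = √(p̂₁(1−p̂₁)/n₁) = √(0.7030·0.2970/406) = 0.02268; SE₂ = √(0.1890·0.8110/1121) = 0.01169.
Independent samples: SE of the difference = √(SE₁² + SE₂²) = √(0.0005143824 + 0.0001366561) = 0.02552.
z* for 90% confidence is 1.645, so the margin of error is 1.645 × 0.02552 = 0.04198.
Point estimate p̂₁ − p̂₂ = 0.7030 − 0.1890 = 0.5140.
0.5140 ± 0.04198 → (0.472, 0.556).

(0.472, 0.556)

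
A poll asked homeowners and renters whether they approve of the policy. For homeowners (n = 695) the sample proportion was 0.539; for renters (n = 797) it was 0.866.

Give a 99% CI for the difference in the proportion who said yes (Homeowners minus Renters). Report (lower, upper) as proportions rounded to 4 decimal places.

Each SE is √(p̂(1−p̂)/n): √(0.5390·0.4610/695) = 0.01891 and √(0.8660·0.1340/797) = 0.01207.
SE(p̂₁ − p̂₂) = √(SE₁² + SE₂²) = √(0.0003575881 + 0.0001456849) = 0.02243, since the two samples are independent.
At 99% confidence z* = 2.576; margin = 2.576 × 0.02243 = 0.05778.
The difference is 0.5390 − 0.8660 = -0.3270, so the interval is -0.3270 ± 0.05778 = (-0.3848, -0.2692).

(-0.3848, -0.2692)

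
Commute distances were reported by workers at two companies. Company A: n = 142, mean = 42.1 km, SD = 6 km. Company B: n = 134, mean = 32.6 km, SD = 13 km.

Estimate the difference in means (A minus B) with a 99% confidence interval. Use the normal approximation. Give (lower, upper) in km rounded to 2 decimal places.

Standard errors of each mean: 6/√142 = 0.5035 and 13/√134 = 1.1230.
SE(x̄₁ − x̄₂) = √(0.5035² + 1.1230²) = 1.2307 for independent samples with unequal variances.
With z* = 2.576, the margin is 2.576 × 1.2307 = 3.1703.
x̄₁ − x̄₂ = 42.1 − 32.6 = 9.5000; the interval is 9.5000 ± 3.1703 = (6.33, 12.67).

(6.33, 12.67)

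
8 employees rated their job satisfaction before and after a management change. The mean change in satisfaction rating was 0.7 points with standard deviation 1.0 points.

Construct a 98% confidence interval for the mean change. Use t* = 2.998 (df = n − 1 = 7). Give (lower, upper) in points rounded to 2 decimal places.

(-0.36, 1.76)

Paired design: SE = s_d/√n = 1.0/√8 = 0.3536.
t* = 2.998; margin of error = 2.998 × 0.3536 = 1.0601.
0.7 ± 1.0601 → (-0.36, 1.76).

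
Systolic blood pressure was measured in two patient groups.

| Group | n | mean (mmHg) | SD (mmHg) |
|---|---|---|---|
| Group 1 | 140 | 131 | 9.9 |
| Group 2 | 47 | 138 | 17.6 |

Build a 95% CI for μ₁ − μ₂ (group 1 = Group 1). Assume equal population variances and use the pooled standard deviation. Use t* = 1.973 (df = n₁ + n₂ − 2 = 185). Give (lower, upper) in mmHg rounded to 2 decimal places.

Pooled variance s_p² = [139·9.9² + 46·17.6²] / (140+47−2) = 150.6614, so s_p = 12.2744.
SE_diff = s_p·√(1/n₁ + 1/n₂) = 12.2744·√(1/140 + 1/47) = 2.0692.
t* = 1.973; margin = 1.973 × 2.0692 = 4.0825.
Difference = 131 − 138 = -7.0000.
-7.0000 ± 4.0825 → (-11.08, -2.92).

(-11.08, -2.92)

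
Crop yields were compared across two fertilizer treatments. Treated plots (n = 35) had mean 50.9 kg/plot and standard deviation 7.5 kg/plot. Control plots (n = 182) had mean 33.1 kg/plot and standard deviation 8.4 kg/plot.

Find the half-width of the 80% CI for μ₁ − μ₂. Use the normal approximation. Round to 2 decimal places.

SE₁ = s₁/√n₁ = 7.5/√35 = 1.2677; SE₂ = 8.4/√182 = 0.6226.
Independent samples, unequal variances: SE_diff = √(SE₁² + SE₂²) = √(1.60706329 + 0.38763076) = 1.4123.
z* = 1.282, so margin of error = 1.282 × 1.4123 = 1.8106.

1.81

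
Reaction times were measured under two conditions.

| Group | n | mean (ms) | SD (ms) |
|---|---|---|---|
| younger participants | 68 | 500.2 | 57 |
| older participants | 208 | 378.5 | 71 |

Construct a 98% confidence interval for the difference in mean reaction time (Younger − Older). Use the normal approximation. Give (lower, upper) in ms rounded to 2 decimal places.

(101.96, 141.44)

SE₁ = s₁/√n₁ = 57/√68 = 6.9123; SE₂ = 71/√208 = 4.9230.
Independent samples, unequal variances: SE_diff = √(SE₁² + SE₂²) = √(47.77989129 + 24.235929) = 8.4862.
z* = 2.326, so margin of error = 2.326 × 8.4862 = 19.7389.
Difference in means = 500.2 − 378.5 = 121.7000.
121.7000 ± 19.7389 → (101.96, 141.44).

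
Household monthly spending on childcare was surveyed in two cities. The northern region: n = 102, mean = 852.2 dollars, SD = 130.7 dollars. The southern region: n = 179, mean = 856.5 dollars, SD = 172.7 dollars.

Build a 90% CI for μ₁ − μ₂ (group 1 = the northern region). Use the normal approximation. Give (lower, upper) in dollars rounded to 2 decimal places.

Standard errors of each mean: 130.7/√102 = 12.9412 and 172.7/√179 = 12.9082.
SE(x̄₁ − x̄₂) = √(12.9412² + 12.9082²) = 18.2783 for independent samples with unequal variances.
With z* = 1.645, the margin is 1.645 × 18.2783 = 30.0678.
x̄₁ − x̄₂ = 852.2 − 856.5 = -4.3000; the interval is -4.3000 ± 30.0678 = (-34.37, 25.77).

(-34.37, 25.77)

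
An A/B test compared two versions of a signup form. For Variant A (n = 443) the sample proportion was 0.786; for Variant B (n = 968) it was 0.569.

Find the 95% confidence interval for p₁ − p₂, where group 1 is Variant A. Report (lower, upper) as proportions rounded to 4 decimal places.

(0.1677, 0.2663)

SE₁ = √(p̂₁(1−p̂₁)/n₁) = √(0.7860·0.2140/443) = 0.01949; SE₂ = √(0.5690·0.4310/968) = 0.01592.
Independent samples: SE of the difference = √(SE₁² + SE₂²) = √(0.0003798601 + 0.0002534464) = 0.02517.
z* for 95% confidence is 1.960, so the margin of error is 1.960 × 0.02517 = 0.04933.
Point estimate p̂₁ − p̂₂ = 0.7860 − 0.5690 = 0.2170.
0.2170 ± 0.04933 → (0.1677, 0.2663).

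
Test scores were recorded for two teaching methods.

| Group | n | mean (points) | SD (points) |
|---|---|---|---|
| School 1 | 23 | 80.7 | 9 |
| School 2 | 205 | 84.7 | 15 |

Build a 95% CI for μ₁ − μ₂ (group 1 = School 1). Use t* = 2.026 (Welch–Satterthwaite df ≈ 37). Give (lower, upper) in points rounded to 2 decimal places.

SE₁ = s₁/√n₁ = 9/√23 = 1.8766; SE₂ = 15/√205 = 1.0476.
Independent samples, unequal variances: SE_diff = √(SE₁² + SE₂²) = √(3.52162756 + 1.09746576) = 2.1492.
t* = 2.026, so margin of error = 2.026 × 2.1492 = 4.3543.
Difference in means = 80.7 − 84.7 = -4.0000.
-4.0000 ± 4.3543 → (-8.35, 0.35).

(-8.35, 0.35)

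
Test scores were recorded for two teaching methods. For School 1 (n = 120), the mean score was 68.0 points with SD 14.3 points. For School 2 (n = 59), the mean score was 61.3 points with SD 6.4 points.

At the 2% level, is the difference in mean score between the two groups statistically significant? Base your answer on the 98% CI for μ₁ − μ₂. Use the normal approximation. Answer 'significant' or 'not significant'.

SE₁ = s₁/√n₁ = 14.3/√120 = 1.3054; SE₂ = 6.4/√59 = 0.8332.
Independent samples, unequal variances: SE_diff = √(SE₁² + SE₂²) = √(1.70406916 + 0.69422224) = 1.5486.
z* = 2.326, so margin of error = 2.326 × 1.5486 = 3.6020.
Difference in means = 68.0 − 61.3 = 6.7000.
6.7000 ± 3.6020 → (3.0980, 10.3020).
The interval (3.0980, 10.3020) does not contain 0, so the difference is significant.

significant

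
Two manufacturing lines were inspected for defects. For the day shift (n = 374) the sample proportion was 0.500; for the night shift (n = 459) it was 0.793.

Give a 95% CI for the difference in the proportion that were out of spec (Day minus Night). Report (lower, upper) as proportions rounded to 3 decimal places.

SE₁ = √(p̂₁(1−p̂₁)/n₁) = √(0.5000·0.5000/374) = 0.02585; SE₂ = √(0.7930·0.2070/459) = 0.01891.
Independent samples: SE of the difference = √(SE₁² + SE₂²) = √(0.0006682225 + 0.0003575881) = 0.03203.
z* for 95% confidence is 1.960, so the margin of error is 1.960 × 0.03203 = 0.06278.
Point estimate p̂₁ − p̂₂ = 0.5000 − 0.7930 = -0.2930.
-0.2930 ± 0.06278 → (-0.356, -0.230).

(-0.356, -0.230)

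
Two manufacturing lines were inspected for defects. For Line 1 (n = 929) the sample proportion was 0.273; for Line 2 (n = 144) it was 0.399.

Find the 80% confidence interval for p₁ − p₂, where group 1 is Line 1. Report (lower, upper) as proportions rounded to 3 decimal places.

Each SE is √(p̂(1−p̂)/n): √(0.2730·0.7270/929) = 0.01462 and √(0.3990·0.6010/144) = 0.04081.
SE(p̂₁ − p̂₂) = √(SE₁² + SE₂²) = √(0.0002137444 + 0.0016654561) = 0.04335, since the two samples are independent.
At 80% confidence z* = 1.282; margin = 1.282 × 0.04335 = 0.05557.
The difference is 0.2730 − 0.3990 = -0.1260, so the interval is -0.1260 ± 0.05557 = (-0.182, -0.070).

(-0.182, -0.070)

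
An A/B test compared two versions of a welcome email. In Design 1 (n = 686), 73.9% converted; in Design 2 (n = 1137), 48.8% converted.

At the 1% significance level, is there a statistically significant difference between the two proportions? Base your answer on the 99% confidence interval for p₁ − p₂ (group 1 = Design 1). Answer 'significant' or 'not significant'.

Each SE is √(p̂(1−p̂)/n): √(0.7390·0.2610/686) = 0.01677 and √(0.4880·0.5120/1137) = 0.01482.
SE(p̂₁ − p̂₂) = √(SE₁² + SE₂²) = √(0.0002812329 + 0.0002196324) = 0.02238, since the two samples are independent.
At 99% confidence z* = 2.576; margin = 2.576 × 0.02238 = 0.05765.
The difference is 0.7390 − 0.4880 = 0.2510, so the interval is 0.2510 ± 0.05765 = (0.19335, 0.30865).
The interval (0.19335, 0.30865) does not contain 0, so the difference is significant.

significant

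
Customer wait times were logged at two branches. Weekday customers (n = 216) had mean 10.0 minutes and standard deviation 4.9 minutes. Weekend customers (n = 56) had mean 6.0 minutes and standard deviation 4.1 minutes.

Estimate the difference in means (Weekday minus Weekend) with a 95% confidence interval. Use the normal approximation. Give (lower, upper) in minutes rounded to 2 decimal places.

SE₁ = s₁/√n₁ = 4.9/√216 = 0.3334; SE₂ = 4.1/√56 = 0.5479.
Independent samples, unequal variances: SE_diff = √(SE₁² + SE₂²) = √(0.11115556 + 0.30019441) = 0.6414.
z* = 1.960, so margin of error = 1.960 × 0.6414 = 1.2571.
Difference in means = 10.0 − 6.0 = 4.0000.
4.0000 ± 1.2571 → (2.74, 5.26).

(2.74, 5.26)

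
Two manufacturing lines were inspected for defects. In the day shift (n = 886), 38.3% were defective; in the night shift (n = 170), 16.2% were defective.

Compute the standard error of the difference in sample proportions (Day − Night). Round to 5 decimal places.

Each SE is √(p̂(1−p̂)/n): √(0.3830·0.6170/886) = 0.01633 and √(0.1620·0.8380/170) = 0.02826.
SE(p̂₁ − p̂₂) = √(SE₁² + SE₂²) = √(0.0002666689 + 0.0007986276) = 0.03264, since the two samples are independent.

0.03264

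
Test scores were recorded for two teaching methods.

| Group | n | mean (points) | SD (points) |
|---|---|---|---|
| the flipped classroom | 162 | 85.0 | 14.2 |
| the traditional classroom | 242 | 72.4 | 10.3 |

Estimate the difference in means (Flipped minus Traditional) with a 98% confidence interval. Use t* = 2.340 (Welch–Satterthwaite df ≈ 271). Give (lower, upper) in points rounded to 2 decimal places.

(9.56, 15.64)

SE₁ = s₁/√n₁ = 14.2/√162 = 1.1157; SE₂ = 10.3/√242 = 0.6621.
Independent samples, unequal variances: SE_diff = √(SE₁² + SE₂²) = √(1.24478649 + 0.43837641) = 1.2974.
t* = 2.340, so margin of error = 2.340 × 1.2974 = 3.0359.
Difference in means = 85.0 − 72.4 = 12.6000.
12.6000 ± 3.0359 → (9.56, 15.64).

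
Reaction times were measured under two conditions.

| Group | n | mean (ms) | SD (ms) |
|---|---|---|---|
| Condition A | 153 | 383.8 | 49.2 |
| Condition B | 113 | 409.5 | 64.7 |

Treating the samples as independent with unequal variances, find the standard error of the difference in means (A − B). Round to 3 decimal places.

7.271

Per-group SEs: s₁/√n₁ = 49.2/√153 = 3.9776, s₂/√n₂ = 64.7/√113 = 6.0865.
Unpooled SE of the difference: √(15.82130176 + 37.04548225) = 7.2710.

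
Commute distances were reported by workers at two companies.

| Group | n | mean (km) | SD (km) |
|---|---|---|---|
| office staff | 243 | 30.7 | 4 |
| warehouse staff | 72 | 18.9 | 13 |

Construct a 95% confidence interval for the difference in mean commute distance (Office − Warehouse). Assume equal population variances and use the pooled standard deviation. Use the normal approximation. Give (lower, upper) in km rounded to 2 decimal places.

Pooled variance s_p² = [242·4² + 71·13²] / (243+72−2) = 50.7061, so s_p = 7.1208.
SE_diff = s_p·√(1/n₁ + 1/n₂) = 7.1208·√(1/243 + 1/72) = 0.9555.
z* = 1.960; margin = 1.960 × 0.9555 = 1.8728.
Difference = 30.7 − 18.9 = 11.8000.
11.8000 ± 1.8728 → (9.93, 13.67).

(9.93, 13.67)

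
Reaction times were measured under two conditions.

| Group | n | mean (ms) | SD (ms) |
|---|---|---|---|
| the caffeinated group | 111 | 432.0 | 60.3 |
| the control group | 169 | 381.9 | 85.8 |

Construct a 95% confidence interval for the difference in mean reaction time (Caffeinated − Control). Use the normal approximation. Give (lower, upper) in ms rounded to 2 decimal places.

(32.98, 67.22)

SE₁ = s₁/√n₁ = 60.3/√111 = 5.7234; SE₂ = 85.8/√169 = 6.6000.
Independent samples, unequal variances: SE_diff = √(SE₁² + SE₂²) = √(32.75730756 + 43.56) = 8.7360.
z* = 1.960, so margin of error = 1.960 × 8.7360 = 17.1226.
Difference in means = 432.0 − 381.9 = 50.1000.
50.1000 ± 17.1226 → (32.98, 67.22).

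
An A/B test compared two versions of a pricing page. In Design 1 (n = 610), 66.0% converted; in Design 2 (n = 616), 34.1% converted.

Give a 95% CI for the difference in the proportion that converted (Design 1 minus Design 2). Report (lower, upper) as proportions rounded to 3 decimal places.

The two standard errors are √(0.6600×0.3400/610) = 0.01918 and √(0.3410×0.6590/616) = 0.01910.
Because the samples are independent, SE_diff = √(0.01918² + 0.01910²) = 0.02707.
Using z* = 1.960 for 95%, ME = 1.960 × 0.02707 = 0.05306.
p̂₁ − p̂₂ = 0.3190; interval 0.3190 ± 0.05306 gives (0.266, 0.372).

(0.266, 0.372)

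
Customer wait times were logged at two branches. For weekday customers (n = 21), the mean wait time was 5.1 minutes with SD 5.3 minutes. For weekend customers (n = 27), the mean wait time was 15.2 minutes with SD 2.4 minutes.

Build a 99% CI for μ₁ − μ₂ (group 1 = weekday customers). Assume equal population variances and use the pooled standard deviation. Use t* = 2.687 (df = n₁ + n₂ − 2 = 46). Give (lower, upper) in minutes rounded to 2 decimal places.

Pooled variance s_p² = [20·5.3² + 26·2.4²] / (21+27−2) = 15.4687, so s_p = 3.9330.
SE_diff = s_p·√(1/n₁ + 1/n₂) = 3.9330·√(1/21 + 1/27) = 1.1443.
t* = 2.687; margin = 2.687 × 1.1443 = 3.0747.
Difference = 5.1 − 15.2 = -10.1000.
-10.1000 ± 3.0747 → (-13.17, -7.03).

(-13.17, -7.03)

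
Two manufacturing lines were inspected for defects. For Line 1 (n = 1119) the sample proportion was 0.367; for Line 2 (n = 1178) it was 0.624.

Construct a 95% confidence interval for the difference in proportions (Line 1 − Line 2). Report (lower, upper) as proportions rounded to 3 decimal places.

The two standard errors are √(0.3670×0.6330/1119) = 0.01441 and √(0.6240×0.3760/1178) = 0.01411.
Because the samples are independent, SE_diff = √(0.01441² + 0.01411²) = 0.02017.
Using z* = 1.960 for 95%, ME = 1.960 × 0.02017 = 0.03953.
p̂₁ − p̂₂ = -0.2570; interval -0.2570 ± 0.03953 gives (-0.297, -0.217).

(-0.297, -0.217)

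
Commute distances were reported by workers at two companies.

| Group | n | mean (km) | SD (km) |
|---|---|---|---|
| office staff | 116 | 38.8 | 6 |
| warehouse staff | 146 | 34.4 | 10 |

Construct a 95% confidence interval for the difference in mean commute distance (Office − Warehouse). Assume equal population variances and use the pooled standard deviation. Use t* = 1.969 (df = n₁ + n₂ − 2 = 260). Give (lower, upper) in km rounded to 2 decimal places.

s_p = √[((n₁−1)s₁² + (n₂−1)s₂²)/(n₁+n₂−2)] = √[(115·6² + 145·10²)/260] = 8.4671.
SE = 8.4671·√(1/116 + 1/146) = 1.0531.
With t* = 1.969, margin = 1.969 × 1.0531 = 2.0736.
x̄₁ − x̄₂ = 38.8 − 34.4 = 4.4000; interval 4.4000 ± 2.0736 = (2.33, 6.47).

(2.33, 6.47)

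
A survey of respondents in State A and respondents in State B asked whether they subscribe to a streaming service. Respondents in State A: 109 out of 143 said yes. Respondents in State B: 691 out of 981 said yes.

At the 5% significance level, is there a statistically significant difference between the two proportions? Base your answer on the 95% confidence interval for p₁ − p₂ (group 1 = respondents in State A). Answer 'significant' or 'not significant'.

not significant

Sample proportions: 109/143 = 0.7622, 691/981 = 0.7044.
Each SE is √(p̂(1−p̂)/n): √(0.7622·0.2378/143) = 0.03560 and √(0.7044·0.2956/981) = 0.01457.
SE(p̂₁ − p̂₂) = √(SE₁² + SE₂²) = √(0.00126736 + 0.0002122849) = 0.03847, since the two samples are independent.
At 95% confidence z* = 1.960; margin = 1.960 × 0.03847 = 0.07540.
The difference is 0.7622 − 0.7044 = 0.0578, so the interval is 0.0578 ± 0.07540 = (-0.01760, 0.13320).
The interval (-0.01760, 0.13320) contains 0, so the difference is not significant.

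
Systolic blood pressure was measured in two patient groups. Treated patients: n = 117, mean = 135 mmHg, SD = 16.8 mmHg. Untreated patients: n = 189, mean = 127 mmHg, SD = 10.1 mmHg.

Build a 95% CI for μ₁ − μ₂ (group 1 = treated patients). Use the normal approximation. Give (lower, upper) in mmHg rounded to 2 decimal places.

Standard errors of each mean: 16.8/√117 = 1.5532 and 10.1/√189 = 0.7347.
SE(x̄₁ − x̄₂) = √(1.5532² + 0.7347²) = 1.7182 for independent samples with unequal variances.
With z* = 1.960, the margin is 1.960 × 1.7182 = 3.3677.
x̄₁ − x̄₂ = 135 − 127 = 8.0000; the interval is 8.0000 ± 3.3677 = (4.63, 11.37).

(4.63, 11.37)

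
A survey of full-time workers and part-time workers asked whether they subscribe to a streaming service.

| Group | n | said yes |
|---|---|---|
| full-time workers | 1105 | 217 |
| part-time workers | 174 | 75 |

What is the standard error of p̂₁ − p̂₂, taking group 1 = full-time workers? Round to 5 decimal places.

0.03940

Sample proportions: 217/1105 = 0.1964, 75/174 = 0.4310.
Each SE is √(p̂(1−p̂)/n): √(0.1964·0.8036/1105) = 0.01195 and √(0.4310·0.5690/174) = 0.03754.
SE(p̂₁ − p̂₂) = √(SE₁² + SE₂²) = √(0.0001428025 + 0.0014092516) = 0.03940, since the two samples are independent.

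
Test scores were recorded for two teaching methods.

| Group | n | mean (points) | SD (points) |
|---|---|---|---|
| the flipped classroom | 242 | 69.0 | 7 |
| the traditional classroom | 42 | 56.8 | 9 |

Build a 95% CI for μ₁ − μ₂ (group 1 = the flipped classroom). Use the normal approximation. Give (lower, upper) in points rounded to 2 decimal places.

SE₁ = s₁/√n₁ = 7/√242 = 0.4500; SE₂ = 9/√42 = 1.3887.
Independent samples, unequal variances: SE_diff = √(SE₁² + SE₂²) = √(0.2025 + 1.92848769) = 1.4598.
z* = 1.960, so margin of error = 1.960 × 1.4598 = 2.8612.
Difference in means = 69.0 − 56.8 = 12.2000.
12.2000 ± 2.8612 → (9.34, 15.06).

(9.34, 15.06)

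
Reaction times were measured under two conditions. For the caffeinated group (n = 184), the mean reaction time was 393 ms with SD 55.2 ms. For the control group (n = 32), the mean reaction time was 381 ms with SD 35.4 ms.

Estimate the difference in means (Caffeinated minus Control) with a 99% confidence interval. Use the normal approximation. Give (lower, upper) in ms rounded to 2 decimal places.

SE₁ = s₁/√n₁ = 55.2/√184 = 4.0694; SE₂ = 35.4/√32 = 6.2579.
Independent samples, unequal variances: SE_diff = √(SE₁² + SE₂²) = √(16.56001636 + 39.16131241) = 7.4647.
z* = 2.576, so margin of error = 2.576 × 7.4647 = 19.2291.
Difference in means = 393 − 381 = 12.0000.
12.0000 ± 19.2291 → (-7.23, 31.23).

(-7.23, 31.23)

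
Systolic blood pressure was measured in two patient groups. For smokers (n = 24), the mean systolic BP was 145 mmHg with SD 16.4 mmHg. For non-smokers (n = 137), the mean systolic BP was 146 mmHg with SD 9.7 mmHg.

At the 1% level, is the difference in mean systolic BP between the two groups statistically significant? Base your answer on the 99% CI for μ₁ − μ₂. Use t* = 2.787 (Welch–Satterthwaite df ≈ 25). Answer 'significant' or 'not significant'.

not significant

Per-group SEs: s₁/√n₁ = 16.4/√24 = 3.3476, s₂/√n₂ = 9.7/√137 = 0.8287.
Unpooled SE of the difference: √(11.20642576 + 0.68674369) = 3.4486.
Margin of error = t* · SE = 2.787 × 3.4486 = 9.6112.
x̄₁ − x̄₂ = 145 − 146 = -1.0000.
CI: -1.0000 ± 9.6112 = (-10.6112, 8.6112).
The interval (-10.6112, 8.6112) contains 0, so the difference is not significant.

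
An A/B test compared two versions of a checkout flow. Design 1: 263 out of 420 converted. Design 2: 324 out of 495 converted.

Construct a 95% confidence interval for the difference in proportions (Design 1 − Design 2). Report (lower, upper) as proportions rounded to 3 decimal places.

(-0.091, 0.034)

First, p̂₁ = 263/420 = 0.6262; p̂₂ = 324/495 = 0.6545.
The two standard errors are √(0.6262×0.3738/420) = 0.02361 and √(0.6545×0.3455/495) = 0.02137.
Because the samples are independent, SE_diff = √(0.02361² + 0.02137²) = 0.03185.
Using z* = 1.960 for 95%, ME = 1.960 × 0.03185 = 0.06243.
p̂₁ − p̂₂ = -0.0283; interval -0.0283 ± 0.06243 gives (-0.091, 0.034).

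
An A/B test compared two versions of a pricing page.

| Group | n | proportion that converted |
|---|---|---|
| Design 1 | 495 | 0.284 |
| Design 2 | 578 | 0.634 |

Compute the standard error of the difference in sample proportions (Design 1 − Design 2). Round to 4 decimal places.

The two standard errors are √(0.2840×0.7160/495) = 0.02027 and √(0.6340×0.3660/578) = 0.02004.
Because the samples are independent, SE_diff = √(0.02027² + 0.02004²) = 0.02850.

0.0285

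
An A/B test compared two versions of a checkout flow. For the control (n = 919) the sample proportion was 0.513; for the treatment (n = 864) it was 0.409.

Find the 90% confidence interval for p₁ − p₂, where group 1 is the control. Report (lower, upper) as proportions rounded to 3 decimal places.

(0.065, 0.143)

Each SE is √(p̂(1−p̂)/n): √(0.5130·0.4870/919) = 0.01649 and √(0.4090·0.5910/864) = 0.01673.
SE(p̂₁ − p̂₂) = √(SE₁² + SE₂²) = √(0.0002719201 + 0.0002798929) = 0.02349, since the two samples are independent.
At 90% confidence z* = 1.645; margin = 1.645 × 0.02349 = 0.03864.
The difference is 0.5130 − 0.4090 = 0.1040, so the interval is 0.1040 ± 0.03864 = (0.065, 0.143).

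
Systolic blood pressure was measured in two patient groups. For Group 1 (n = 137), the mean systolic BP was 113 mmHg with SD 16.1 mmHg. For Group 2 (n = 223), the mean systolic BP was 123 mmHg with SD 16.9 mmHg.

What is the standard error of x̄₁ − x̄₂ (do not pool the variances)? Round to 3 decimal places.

1.781

SE₁ = s₁/√n₁ = 16.1/√137 = 1.3755; SE₂ = 16.9/√223 = 1.1317.
Independent samples, unequal variances: SE_diff = √(SE₁² + SE₂²) = √(1.89200025 + 1.28074489) = 1.7812.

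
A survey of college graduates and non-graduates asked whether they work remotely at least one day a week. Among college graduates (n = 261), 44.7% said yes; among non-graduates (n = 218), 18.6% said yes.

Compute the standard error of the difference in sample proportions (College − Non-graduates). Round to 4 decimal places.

0.0405

SE₁ = √(p̂₁(1−p̂₁)/n₁) = √(0.4470·0.5530/261) = 0.03077; SE₂ = √(0.1860·0.8140/218) = 0.02635.
Independent samples: SE of the difference = √(SE₁² + SE₂²) = √(0.0009467929 + 0.0006943225) = 0.04051.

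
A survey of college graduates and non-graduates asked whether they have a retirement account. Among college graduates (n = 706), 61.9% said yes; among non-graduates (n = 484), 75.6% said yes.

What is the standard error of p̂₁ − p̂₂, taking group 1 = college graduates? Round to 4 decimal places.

SE₁ = √(p̂₁(1−p̂₁)/n₁) = √(0.6190·0.3810/706) = 0.01828; SE₂ = √(0.7560·0.2440/484) = 0.01952.
Independent samples: SE of the difference = √(SE₁² + SE₂²) = √(0.0003341584 + 0.0003810304) = 0.02674.

0.0267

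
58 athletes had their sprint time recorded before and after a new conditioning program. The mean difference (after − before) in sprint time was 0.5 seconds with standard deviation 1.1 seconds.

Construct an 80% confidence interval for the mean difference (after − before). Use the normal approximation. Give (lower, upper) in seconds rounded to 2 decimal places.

(0.31, 0.69)

This is a matched-pairs design, so SE = s_d/√n = 1.1/√58 = 0.1444.
Margin = 1.282 × 0.1444 = 0.1851; the interval is 0.5 ± 0.1851 = (0.31, 0.69).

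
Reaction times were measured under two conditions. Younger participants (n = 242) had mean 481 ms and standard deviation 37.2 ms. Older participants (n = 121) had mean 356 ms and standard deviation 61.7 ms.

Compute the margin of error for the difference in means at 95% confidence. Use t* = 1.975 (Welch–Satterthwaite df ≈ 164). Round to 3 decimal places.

12.043

Standard errors of each mean: 37.2/√242 = 2.3913 and 61.7/√121 = 5.6091.
SE(x̄₁ − x̄₂) = √(2.3913² + 5.6091²) = 6.0976 for independent samples with unequal variances.
With t* = 1.975, the margin is 1.975 × 6.0976 = 12.0428.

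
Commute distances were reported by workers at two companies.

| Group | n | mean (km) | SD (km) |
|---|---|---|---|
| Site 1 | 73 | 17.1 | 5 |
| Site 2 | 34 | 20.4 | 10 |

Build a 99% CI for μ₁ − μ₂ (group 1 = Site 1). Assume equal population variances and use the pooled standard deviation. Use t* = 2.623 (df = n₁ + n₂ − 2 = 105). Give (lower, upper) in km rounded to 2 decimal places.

Pooled variance s_p² = [72·5² + 33·10²] / (73+34−2) = 48.5714, so s_p = 6.9693.
SE_diff = s_p·√(1/n₁ + 1/n₂) = 6.9693·√(1/73 + 1/34) = 1.4470.
t* = 2.623; margin = 2.623 × 1.4470 = 3.7955.
Difference = 17.1 − 20.4 = -3.3000.
-3.3000 ± 3.7955 → (-7.10, 0.50).

(-7.10, 0.50)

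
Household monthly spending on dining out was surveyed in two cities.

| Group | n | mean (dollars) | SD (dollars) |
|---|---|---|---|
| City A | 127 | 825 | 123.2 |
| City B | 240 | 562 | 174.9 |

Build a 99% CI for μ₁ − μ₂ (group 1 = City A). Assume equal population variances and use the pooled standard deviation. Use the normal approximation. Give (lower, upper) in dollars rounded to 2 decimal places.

(218.07, 307.93)

s_p = √[((n₁−1)s₁² + (n₂−1)s₂²)/(n₁+n₂−2)] = √[(126·123.2² + 239·174.9²)/365] = 158.9647.
SE = 158.9647·√(1/127 + 1/240) = 17.4432.
With z* = 2.576, margin = 2.576 × 17.4432 = 44.9337.
x̄₁ − x̄₂ = 825 − 562 = 263.0000; interval 263.0000 ± 44.9337 = (218.07, 307.93).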